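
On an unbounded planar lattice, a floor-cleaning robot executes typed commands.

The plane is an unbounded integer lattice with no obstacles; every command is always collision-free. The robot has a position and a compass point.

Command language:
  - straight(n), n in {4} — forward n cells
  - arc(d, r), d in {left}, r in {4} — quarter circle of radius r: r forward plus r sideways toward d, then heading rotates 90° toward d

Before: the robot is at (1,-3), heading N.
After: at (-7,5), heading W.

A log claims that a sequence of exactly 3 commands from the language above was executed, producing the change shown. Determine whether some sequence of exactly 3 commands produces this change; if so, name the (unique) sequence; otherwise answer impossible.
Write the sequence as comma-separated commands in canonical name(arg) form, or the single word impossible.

straight(4), arc(left, 4), straight(4)

key: cell and facing (now W) both changed — the 3 commands mix motion and turning
t0: at (1,-3), heading N
step 1 (straight(4)): at (1,1), heading N
step 2 (arc(left, 4)): at (-3,5), heading W
step 3 (straight(4)): at (-7,5), heading W
uniquely the one of 8 3-step routes that fits.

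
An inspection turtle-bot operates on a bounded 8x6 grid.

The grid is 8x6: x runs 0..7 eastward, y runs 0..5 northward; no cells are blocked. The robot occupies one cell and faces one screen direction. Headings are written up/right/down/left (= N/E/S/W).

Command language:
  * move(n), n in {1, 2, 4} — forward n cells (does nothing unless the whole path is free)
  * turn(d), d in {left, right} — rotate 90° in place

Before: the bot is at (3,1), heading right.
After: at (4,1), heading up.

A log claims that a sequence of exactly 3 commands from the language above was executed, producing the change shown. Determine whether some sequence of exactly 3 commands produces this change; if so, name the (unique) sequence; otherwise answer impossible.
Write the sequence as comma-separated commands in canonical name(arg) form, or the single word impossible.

key: running turn(left) before move(1) would end elsewhere — order is forced
initial: at (3,1), heading right
1. move(1) → at (4,1), heading right
2. move(4) → at (4,1), heading right
3. turn(left) → at (4,1), heading up
no rival 3-sequence matches.

move(1), move(4), turn(left)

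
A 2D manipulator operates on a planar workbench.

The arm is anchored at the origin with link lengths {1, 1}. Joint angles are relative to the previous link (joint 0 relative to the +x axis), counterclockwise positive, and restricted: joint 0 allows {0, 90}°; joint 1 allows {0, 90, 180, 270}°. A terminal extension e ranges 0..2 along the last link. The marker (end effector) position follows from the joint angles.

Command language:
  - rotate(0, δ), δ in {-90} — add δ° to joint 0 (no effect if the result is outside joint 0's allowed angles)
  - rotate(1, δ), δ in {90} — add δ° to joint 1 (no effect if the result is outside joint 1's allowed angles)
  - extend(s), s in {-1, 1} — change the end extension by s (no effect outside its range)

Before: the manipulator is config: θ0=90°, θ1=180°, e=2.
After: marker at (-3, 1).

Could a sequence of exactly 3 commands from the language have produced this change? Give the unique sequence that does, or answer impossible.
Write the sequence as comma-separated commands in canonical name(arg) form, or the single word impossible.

rotate(1, 90), rotate(1, 90), rotate(1, 90)

start: config: θ0=90°, θ1=180°, e=2
1. rotate(1, 90) → config: θ0=90°, θ1=270°, e=2
2. rotate(1, 90) → config: θ0=90°, θ1=0°, e=2
3. rotate(1, 90) → config: θ0=90°, θ1=90°, e=2
no other 3-command option fits: unique.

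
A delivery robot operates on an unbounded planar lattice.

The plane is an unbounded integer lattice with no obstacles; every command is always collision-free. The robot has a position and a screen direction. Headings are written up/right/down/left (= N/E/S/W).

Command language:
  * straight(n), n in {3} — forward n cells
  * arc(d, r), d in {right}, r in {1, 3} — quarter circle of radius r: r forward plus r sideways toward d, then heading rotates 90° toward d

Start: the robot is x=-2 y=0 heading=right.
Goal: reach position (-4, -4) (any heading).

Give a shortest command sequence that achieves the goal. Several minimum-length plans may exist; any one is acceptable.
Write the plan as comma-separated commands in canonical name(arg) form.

start: x=-2 y=0 heading=right
step 1 (arc(right, 1)): x=-1 y=-1 heading=down
step 2 (arc(right, 3)): x=-4 y=-4 heading=left
nothing shorter than 2 reaches the goal.

arc(right, 1), arc(right, 3)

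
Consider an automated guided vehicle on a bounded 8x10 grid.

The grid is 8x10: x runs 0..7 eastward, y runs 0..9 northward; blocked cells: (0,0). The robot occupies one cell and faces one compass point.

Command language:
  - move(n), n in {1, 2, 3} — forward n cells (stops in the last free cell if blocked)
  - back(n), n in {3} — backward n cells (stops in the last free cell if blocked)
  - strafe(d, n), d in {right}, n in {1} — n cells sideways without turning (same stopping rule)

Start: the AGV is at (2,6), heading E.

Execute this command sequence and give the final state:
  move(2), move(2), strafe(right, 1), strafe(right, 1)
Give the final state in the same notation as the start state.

at (6,4), heading E

begin: at (2,6), heading E
t=1 move(2) ⇒ at (4,6), heading E
t=2 move(2) ⇒ at (6,6), heading E
t=3 strafe(right, 1) ⇒ at (6,5), heading E
t=4 strafe(right, 1) ⇒ at (6,4), heading E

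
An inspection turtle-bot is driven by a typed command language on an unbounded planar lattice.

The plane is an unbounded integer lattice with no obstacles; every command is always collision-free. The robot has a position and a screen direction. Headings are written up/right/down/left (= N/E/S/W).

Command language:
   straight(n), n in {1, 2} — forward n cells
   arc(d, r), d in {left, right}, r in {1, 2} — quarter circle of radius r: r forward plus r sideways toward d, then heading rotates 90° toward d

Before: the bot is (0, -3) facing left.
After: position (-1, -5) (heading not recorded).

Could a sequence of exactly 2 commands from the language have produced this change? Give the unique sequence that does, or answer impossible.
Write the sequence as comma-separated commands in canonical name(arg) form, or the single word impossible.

arc(left, 1), straight(1)

key: running straight(1) before arc(left, 1) would end elsewhere — order is forced
t0: (0, -3) facing left
step 1 (arc(left, 1)): (-1, -4) facing down
step 2 (straight(1)): (-1, -5) facing down
all 36 alternatives checked — unique.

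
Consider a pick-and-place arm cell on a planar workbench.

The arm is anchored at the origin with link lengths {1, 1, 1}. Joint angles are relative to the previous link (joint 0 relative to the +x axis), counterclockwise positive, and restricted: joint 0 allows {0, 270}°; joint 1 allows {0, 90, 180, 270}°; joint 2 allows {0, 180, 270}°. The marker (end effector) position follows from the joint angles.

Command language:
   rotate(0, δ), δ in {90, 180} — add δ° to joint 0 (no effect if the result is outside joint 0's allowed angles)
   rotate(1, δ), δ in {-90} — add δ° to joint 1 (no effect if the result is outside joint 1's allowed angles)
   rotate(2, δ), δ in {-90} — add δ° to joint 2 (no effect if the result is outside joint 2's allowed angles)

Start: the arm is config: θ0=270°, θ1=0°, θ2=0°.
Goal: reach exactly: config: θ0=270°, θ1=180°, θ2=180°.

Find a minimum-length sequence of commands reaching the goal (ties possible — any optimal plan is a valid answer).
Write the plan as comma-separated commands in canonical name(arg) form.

from: config: θ0=270°, θ1=0°, θ2=0°
1. rotate(1, -90) → config: θ0=270°, θ1=270°, θ2=0°
2. rotate(1, -90) → config: θ0=270°, θ1=180°, θ2=0°
3. rotate(2, -90) → config: θ0=270°, θ1=180°, θ2=270°
4. rotate(2, -90) → config: θ0=270°, θ1=180°, θ2=180°
minimal: 4 command(s), checked below 4.

rotate(1, -90), rotate(1, -90), rotate(2, -90), rotate(2, -90)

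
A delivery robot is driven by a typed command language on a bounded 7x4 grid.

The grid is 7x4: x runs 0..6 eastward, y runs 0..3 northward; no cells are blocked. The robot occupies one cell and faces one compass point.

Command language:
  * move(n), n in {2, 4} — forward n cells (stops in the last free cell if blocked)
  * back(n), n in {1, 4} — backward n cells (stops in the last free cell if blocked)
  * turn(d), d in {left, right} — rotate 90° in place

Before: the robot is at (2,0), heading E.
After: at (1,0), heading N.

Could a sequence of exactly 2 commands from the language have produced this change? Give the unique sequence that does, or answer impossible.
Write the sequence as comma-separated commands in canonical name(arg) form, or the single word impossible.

key: order matters: swapping back(1) and turn(left) lands elsewhere
begin: at (2,0), heading E
step 1 (back(1)): at (1,0), heading E
step 2 (turn(left)): at (1,0), heading N
no rival 2-sequence matches.

back(1), turn(left)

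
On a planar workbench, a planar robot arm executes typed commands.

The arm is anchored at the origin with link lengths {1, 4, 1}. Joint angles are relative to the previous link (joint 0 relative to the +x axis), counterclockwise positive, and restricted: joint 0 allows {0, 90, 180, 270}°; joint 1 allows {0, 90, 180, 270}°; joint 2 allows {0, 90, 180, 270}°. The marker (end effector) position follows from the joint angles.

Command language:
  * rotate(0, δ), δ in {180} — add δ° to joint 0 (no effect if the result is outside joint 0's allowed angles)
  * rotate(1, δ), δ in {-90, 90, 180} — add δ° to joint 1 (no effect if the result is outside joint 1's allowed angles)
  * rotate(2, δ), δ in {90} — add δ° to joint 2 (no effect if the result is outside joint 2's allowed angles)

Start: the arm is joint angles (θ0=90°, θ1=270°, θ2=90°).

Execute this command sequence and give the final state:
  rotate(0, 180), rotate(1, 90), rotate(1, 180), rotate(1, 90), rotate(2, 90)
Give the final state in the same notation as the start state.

joint angles (θ0=270°, θ1=270°, θ2=180°)

initial: joint angles (θ0=90°, θ1=270°, θ2=90°)
[1] after rotate(0, 180): joint angles (θ0=270°, θ1=270°, θ2=90°)
[2] after rotate(1, 90): joint angles (θ0=270°, θ1=0°, θ2=90°)
[3] after rotate(1, 180): joint angles (θ0=270°, θ1=180°, θ2=90°)
[4] after rotate(1, 90): joint angles (θ0=270°, θ1=270°, θ2=90°)
[5] after rotate(2, 90): joint angles (θ0=270°, θ1=270°, θ2=180°)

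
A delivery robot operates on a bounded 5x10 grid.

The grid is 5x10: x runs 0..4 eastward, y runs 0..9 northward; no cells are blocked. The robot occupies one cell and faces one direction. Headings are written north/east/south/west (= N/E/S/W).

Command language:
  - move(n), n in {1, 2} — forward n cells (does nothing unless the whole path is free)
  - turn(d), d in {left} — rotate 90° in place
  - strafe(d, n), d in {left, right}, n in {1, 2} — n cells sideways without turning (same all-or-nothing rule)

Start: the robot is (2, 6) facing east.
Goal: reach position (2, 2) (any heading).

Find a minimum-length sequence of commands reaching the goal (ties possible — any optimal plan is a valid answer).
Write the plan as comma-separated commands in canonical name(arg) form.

begin: (2, 6) facing east
t=1 strafe(right, 2) ⇒ (2, 4) facing east
t=2 strafe(right, 2) ⇒ (2, 2) facing east
no 1-step plan works, so 2 is optimal.

strafe(right, 2), strafe(right, 2)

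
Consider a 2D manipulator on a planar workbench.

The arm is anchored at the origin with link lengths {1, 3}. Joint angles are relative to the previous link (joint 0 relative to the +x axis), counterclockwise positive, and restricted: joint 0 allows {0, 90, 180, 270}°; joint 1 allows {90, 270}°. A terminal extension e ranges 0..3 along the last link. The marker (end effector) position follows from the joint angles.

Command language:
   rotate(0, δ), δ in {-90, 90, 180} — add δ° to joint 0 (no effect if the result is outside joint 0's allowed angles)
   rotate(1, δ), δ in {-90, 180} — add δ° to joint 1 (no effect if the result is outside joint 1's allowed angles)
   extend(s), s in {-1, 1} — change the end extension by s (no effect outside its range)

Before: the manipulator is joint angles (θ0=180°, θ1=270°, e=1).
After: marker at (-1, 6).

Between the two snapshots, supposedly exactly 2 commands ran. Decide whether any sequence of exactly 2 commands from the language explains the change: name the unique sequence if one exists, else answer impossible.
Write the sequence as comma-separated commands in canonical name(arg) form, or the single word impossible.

t0: joint angles (θ0=180°, θ1=270°, e=1)
step 1 (extend(1)): joint angles (θ0=180°, θ1=270°, e=2)
step 2 (extend(1)): joint angles (θ0=180°, θ1=270°, e=3)
uniquely the one of 49 2-step routes that fits.

extend(1), extend(1)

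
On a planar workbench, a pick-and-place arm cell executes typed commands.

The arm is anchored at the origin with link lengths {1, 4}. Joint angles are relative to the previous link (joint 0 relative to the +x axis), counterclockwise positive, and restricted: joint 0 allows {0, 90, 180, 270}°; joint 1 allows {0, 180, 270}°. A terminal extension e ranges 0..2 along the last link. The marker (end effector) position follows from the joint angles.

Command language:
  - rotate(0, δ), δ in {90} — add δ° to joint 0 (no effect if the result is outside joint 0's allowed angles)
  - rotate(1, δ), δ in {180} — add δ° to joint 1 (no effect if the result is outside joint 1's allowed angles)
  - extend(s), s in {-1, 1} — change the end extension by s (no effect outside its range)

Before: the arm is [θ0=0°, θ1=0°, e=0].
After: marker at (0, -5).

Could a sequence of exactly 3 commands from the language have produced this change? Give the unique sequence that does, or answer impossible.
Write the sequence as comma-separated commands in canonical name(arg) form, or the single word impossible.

initial: [θ0=0°, θ1=0°, e=0]
1. rotate(0, 90) → [θ0=90°, θ1=0°, e=0]
2. rotate(0, 90) → [θ0=180°, θ1=0°, e=0]
3. rotate(0, 90) → [θ0=270°, θ1=0°, e=0]
uniquely the one of 64 3-step routes that fits.

rotate(0, 90), rotate(0, 90), rotate(0, 90)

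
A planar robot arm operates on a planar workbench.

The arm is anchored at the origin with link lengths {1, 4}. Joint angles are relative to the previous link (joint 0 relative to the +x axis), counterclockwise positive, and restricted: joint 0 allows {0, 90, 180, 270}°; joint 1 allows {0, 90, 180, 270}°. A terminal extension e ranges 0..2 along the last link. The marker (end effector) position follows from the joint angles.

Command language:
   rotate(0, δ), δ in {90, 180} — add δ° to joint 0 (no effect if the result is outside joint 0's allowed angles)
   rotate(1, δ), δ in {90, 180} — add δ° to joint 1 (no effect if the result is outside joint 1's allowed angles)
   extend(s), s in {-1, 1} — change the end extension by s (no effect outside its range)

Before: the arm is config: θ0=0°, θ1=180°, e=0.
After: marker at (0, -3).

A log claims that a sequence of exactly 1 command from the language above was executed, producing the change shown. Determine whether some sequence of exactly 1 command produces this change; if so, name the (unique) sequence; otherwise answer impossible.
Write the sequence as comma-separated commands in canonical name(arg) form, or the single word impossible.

from: config: θ0=0°, θ1=180°, e=0
1. rotate(0, 90) → config: θ0=90°, θ1=180°, e=0
all 6 alternatives checked — unique.

rotate(0, 90)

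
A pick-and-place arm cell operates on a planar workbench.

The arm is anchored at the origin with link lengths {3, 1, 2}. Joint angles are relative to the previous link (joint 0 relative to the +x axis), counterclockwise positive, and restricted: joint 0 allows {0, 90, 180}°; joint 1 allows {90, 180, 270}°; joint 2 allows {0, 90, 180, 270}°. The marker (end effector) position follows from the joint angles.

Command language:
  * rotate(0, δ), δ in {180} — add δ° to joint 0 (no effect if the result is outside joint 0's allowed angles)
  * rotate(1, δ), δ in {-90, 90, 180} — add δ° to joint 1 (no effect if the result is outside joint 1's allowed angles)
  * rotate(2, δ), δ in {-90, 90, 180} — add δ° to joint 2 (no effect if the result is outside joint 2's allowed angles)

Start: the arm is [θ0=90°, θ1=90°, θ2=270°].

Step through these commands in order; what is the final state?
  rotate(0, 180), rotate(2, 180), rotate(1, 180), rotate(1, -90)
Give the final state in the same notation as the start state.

[θ0=90°, θ1=180°, θ2=90°]

initial: [θ0=90°, θ1=90°, θ2=270°]
1. rotate(0, 180) → [θ0=90°, θ1=90°, θ2=270°]
2. rotate(2, 180) → [θ0=90°, θ1=90°, θ2=90°]
3. rotate(1, 180) → [θ0=90°, θ1=270°, θ2=90°]
4. rotate(1, -90) → [θ0=90°, θ1=180°, θ2=90°]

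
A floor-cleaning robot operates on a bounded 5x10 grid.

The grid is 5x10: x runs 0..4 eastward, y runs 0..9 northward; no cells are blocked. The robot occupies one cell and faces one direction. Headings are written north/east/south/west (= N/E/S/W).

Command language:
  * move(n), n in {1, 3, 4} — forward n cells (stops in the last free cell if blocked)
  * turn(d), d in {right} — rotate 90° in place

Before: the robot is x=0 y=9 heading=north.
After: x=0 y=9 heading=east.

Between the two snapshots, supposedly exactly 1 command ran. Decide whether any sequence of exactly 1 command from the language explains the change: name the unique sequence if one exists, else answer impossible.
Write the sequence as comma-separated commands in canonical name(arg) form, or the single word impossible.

turn(right)

key: parked at (0,9) the whole time — nothing moves the robot
start: x=0 y=9 heading=north
t=1 turn(right) ⇒ x=0 y=9 heading=east
all 4 alternatives checked — unique.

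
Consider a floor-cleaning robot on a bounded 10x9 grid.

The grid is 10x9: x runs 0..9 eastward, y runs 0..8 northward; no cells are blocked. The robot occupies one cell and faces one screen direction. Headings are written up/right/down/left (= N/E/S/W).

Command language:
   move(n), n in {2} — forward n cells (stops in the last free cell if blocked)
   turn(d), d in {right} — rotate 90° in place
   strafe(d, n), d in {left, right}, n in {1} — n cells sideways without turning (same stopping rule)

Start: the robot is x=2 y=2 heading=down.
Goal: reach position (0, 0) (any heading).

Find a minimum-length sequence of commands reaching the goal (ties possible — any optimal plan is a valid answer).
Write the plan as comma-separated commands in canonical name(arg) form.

t0: x=2 y=2 heading=down
step 1 (strafe(right, 1)): x=1 y=2 heading=down
step 2 (strafe(right, 1)): x=0 y=2 heading=down
step 3 (move(2)): x=0 y=0 heading=down
shorter routes all fall short; 3 is best.

strafe(right, 1), strafe(right, 1), move(2)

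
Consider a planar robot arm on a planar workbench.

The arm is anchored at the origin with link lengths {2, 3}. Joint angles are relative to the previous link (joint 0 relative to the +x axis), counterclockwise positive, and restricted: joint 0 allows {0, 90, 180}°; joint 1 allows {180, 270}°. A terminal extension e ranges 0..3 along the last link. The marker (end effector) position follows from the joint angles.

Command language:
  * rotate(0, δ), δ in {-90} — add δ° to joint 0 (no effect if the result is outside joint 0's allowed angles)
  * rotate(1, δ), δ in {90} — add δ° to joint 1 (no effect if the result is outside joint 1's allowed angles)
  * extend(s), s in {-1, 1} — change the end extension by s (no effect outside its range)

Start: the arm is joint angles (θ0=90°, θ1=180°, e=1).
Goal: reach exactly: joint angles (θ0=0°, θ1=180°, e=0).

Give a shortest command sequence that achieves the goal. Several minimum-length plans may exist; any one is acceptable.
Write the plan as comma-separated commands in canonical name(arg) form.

from: joint angles (θ0=90°, θ1=180°, e=1)
[1] after extend(-1): joint angles (θ0=90°, θ1=180°, e=0)
[2] after rotate(0, -90): joint angles (θ0=0°, θ1=180°, e=0)
shorter routes all fall short; 2 is best.

extend(-1), rotate(0, -90)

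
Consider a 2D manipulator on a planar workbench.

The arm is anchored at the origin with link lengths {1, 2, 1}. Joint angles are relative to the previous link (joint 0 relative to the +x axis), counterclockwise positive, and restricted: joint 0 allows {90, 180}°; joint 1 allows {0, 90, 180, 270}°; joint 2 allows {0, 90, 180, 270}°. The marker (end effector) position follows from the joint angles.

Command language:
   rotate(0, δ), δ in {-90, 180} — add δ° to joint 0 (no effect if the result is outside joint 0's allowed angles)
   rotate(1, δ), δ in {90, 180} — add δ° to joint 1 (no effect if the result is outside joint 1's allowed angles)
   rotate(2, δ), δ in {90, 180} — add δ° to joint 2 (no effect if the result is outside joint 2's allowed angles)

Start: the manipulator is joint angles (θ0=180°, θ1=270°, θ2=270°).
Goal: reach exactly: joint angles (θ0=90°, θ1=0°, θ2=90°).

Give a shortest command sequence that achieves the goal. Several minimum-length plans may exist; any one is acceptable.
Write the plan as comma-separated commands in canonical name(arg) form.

rotate(1, 90), rotate(2, 180), rotate(0, -90)

initial: joint angles (θ0=180°, θ1=270°, θ2=270°)
step 1 (rotate(1, 90)): joint angles (θ0=180°, θ1=0°, θ2=270°)
step 2 (rotate(2, 180)): joint angles (θ0=180°, θ1=0°, θ2=90°)
step 3 (rotate(0, -90)): joint angles (θ0=90°, θ1=0°, θ2=90°)
minimal: 3 command(s), checked below 3.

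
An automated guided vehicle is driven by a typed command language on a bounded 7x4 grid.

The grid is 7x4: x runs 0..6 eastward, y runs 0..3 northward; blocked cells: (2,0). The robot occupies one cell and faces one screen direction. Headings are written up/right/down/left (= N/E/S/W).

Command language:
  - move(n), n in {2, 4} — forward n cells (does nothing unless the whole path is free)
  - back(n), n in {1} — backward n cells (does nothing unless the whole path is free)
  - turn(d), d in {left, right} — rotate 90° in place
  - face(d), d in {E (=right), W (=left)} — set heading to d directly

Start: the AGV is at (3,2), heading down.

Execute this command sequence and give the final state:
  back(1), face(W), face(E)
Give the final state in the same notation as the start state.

at (3,3), heading right

start: at (3,2), heading down
[1] after back(1): at (3,3), heading down
[2] after face(W): at (3,3), heading left
[3] after face(E): at (3,3), heading right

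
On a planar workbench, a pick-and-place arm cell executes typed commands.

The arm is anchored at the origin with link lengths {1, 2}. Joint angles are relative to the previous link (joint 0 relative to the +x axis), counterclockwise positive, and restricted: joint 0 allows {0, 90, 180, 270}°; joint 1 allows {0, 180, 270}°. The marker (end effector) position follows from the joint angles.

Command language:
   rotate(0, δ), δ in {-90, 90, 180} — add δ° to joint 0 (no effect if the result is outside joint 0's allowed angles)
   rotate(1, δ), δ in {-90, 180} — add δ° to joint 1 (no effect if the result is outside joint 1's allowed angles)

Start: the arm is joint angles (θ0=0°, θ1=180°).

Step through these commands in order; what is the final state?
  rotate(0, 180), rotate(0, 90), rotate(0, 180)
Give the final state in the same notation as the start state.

joint angles (θ0=90°, θ1=180°)

start: joint angles (θ0=0°, θ1=180°)
[1] after rotate(0, 180): joint angles (θ0=180°, θ1=180°)
[2] after rotate(0, 90): joint angles (θ0=270°, θ1=180°)
[3] after rotate(0, 180): joint angles (θ0=90°, θ1=180°)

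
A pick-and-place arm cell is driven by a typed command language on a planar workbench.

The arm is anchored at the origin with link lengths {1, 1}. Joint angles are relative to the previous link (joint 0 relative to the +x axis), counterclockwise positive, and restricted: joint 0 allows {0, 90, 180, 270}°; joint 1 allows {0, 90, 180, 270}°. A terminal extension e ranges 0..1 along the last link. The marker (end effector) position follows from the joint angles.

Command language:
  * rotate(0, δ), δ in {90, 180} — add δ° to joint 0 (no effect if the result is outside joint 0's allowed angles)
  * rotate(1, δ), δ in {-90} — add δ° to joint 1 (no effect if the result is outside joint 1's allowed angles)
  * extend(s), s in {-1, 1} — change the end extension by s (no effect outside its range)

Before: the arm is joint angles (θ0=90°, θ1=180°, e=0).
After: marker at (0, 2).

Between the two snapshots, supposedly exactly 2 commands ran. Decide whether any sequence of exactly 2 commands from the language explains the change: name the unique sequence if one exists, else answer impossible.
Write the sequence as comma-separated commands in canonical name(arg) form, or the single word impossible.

rotate(1, -90), rotate(1, -90)

begin: joint angles (θ0=90°, θ1=180°, e=0)
[1] after rotate(1, -90): joint angles (θ0=90°, θ1=90°, e=0)
[2] after rotate(1, -90): joint angles (θ0=90°, θ1=0°, e=0)
no other 2-command option fits: unique.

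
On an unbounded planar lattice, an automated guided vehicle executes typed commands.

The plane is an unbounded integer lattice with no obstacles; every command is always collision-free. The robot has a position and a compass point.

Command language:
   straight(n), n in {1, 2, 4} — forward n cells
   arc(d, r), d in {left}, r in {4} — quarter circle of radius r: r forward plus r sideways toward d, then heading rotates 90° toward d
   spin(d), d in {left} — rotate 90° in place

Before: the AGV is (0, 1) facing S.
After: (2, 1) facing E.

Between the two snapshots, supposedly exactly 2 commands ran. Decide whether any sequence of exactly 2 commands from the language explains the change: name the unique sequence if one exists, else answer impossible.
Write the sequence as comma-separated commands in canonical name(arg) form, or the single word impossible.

spin(left), straight(2)

key: running straight(2) before spin(left) would end elsewhere — order is forced
begin: (0, 1) facing S
t=1 spin(left) ⇒ (0, 1) facing E
t=2 straight(2) ⇒ (2, 1) facing E
no other 2-command option fits: unique.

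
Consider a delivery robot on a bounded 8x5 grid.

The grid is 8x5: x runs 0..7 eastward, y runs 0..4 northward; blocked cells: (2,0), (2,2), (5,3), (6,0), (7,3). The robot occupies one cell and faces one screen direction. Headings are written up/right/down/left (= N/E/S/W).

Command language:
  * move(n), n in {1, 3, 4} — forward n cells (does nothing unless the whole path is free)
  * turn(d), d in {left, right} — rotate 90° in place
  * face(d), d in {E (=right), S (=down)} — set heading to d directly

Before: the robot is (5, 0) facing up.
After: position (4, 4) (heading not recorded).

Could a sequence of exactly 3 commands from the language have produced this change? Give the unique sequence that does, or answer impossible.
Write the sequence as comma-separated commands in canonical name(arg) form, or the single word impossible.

impossible

no 3-step route produces this change.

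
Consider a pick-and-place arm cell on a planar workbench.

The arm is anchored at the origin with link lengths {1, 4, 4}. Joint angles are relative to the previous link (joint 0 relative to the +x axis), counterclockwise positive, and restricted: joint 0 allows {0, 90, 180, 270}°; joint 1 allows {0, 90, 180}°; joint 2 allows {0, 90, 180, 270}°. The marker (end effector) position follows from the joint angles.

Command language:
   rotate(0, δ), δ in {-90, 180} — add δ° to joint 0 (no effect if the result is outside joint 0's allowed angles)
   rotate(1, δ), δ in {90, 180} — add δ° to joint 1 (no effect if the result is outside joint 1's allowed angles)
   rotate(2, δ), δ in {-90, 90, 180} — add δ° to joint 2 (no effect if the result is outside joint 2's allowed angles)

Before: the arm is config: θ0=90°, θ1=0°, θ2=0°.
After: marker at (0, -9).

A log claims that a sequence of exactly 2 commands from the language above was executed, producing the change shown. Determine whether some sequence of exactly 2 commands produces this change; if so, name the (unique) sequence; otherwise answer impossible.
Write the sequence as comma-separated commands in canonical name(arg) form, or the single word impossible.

rotate(0, -90), rotate(0, -90)

initial: config: θ0=90°, θ1=0°, θ2=0°
step 1 (rotate(0, -90)): config: θ0=0°, θ1=0°, θ2=0°
step 2 (rotate(0, -90)): config: θ0=270°, θ1=0°, θ2=0°
no other 2-command option fits: unique.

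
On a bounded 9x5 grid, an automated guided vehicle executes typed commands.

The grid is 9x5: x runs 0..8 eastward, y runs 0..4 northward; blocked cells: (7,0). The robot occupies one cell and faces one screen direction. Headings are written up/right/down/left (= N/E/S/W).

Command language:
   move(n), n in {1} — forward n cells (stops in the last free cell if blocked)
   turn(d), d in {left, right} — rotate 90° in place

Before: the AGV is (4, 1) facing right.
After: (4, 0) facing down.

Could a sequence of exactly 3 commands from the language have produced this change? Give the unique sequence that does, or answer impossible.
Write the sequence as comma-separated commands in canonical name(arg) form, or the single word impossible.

turn(right), move(1), move(1)

key: cell and facing (now S) both changed — the 3 commands mix motion and turning
t0: (4, 1) facing right
1. turn(right) → (4, 1) facing down
2. move(1) → (4, 0) facing down
3. move(1) → (4, 0) facing down
uniquely the one of 27 3-step routes that fits.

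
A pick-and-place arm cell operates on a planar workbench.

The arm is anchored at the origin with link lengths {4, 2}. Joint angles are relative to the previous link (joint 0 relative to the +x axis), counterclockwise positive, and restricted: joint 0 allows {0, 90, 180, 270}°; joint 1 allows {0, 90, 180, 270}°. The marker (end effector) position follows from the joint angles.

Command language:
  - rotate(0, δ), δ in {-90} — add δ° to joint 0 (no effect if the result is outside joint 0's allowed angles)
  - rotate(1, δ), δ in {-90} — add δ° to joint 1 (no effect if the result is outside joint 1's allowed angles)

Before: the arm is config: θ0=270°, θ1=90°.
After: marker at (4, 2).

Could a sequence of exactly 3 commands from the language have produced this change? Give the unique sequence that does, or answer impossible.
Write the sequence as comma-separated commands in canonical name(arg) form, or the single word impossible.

begin: config: θ0=270°, θ1=90°
step 1 (rotate(0, -90)): config: θ0=180°, θ1=90°
step 2 (rotate(0, -90)): config: θ0=90°, θ1=90°
step 3 (rotate(0, -90)): config: θ0=0°, θ1=90°
uniquely the one of 8 3-step routes that fits.

rotate(0, -90), rotate(0, -90), rotate(0, -90)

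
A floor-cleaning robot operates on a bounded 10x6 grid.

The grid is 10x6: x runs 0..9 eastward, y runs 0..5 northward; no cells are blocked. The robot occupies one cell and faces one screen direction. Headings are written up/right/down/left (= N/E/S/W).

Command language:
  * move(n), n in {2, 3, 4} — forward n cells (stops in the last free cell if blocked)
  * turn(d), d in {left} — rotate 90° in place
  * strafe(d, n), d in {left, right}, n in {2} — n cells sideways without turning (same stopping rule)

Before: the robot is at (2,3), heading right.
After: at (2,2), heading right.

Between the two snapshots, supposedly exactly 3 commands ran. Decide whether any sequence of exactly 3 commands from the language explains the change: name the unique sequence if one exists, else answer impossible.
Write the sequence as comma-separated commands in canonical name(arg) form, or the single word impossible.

strafe(right, 2), strafe(right, 2), strafe(left, 2)

key: still facing E at the end — nothing in the sequence rotates
t0: at (2,3), heading right
step 1 (strafe(right, 2)): at (2,1), heading right
step 2 (strafe(right, 2)): at (2,0), heading right
step 3 (strafe(left, 2)): at (2,2), heading right
no rival 3-sequence matches.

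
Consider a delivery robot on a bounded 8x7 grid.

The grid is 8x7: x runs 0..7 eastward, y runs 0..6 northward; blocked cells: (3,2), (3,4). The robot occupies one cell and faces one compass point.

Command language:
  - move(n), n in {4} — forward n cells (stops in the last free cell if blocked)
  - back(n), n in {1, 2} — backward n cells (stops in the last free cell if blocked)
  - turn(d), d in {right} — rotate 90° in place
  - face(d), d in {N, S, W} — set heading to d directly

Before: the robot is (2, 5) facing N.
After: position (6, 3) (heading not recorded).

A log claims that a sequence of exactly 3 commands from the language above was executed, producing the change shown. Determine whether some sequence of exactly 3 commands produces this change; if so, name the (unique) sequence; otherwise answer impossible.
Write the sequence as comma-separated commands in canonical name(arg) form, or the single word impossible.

back(2), turn(right), move(4)

key: running move(4) before back(2) would end elsewhere — order is forced
start: (2, 5) facing N
[1] after back(2): (2, 3) facing N
[2] after turn(right): (2, 3) facing E
[3] after move(4): (6, 3) facing E
uniquely the one of 343 3-step routes that fits.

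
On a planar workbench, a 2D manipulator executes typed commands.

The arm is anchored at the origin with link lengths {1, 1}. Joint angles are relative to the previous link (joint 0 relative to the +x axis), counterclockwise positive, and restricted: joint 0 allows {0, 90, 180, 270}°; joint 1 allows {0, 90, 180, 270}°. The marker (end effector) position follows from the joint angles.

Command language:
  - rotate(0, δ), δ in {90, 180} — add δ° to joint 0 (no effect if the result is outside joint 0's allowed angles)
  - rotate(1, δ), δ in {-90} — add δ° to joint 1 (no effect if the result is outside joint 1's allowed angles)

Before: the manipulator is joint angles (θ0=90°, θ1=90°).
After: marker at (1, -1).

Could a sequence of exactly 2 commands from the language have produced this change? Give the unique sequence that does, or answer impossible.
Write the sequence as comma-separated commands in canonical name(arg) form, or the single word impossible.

rotate(0, 90), rotate(0, 90)

from: joint angles (θ0=90°, θ1=90°)
t=1 rotate(0, 90) ⇒ joint angles (θ0=180°, θ1=90°)
t=2 rotate(0, 90) ⇒ joint angles (θ0=270°, θ1=90°)
uniquely the one of 9 2-step routes that fits.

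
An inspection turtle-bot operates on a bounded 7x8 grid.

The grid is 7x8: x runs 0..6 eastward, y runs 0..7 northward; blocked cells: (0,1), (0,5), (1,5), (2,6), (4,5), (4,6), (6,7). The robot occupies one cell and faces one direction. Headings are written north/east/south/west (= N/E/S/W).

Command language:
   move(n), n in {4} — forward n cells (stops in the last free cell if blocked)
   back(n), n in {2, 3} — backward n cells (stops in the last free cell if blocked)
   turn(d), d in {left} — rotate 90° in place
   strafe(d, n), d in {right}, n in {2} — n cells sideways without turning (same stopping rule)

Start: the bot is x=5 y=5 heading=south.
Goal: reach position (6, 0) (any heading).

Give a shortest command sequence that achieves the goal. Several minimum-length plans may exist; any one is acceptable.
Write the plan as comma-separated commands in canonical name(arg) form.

move(4), turn(left), strafe(right, 2), move(4)

initial: x=5 y=5 heading=south
step 1 (move(4)): x=5 y=1 heading=south
step 2 (turn(left)): x=5 y=1 heading=east
step 3 (strafe(right, 2)): x=5 y=0 heading=east
step 4 (move(4)): x=6 y=0 heading=east
no 3-step plan works, so 4 is optimal.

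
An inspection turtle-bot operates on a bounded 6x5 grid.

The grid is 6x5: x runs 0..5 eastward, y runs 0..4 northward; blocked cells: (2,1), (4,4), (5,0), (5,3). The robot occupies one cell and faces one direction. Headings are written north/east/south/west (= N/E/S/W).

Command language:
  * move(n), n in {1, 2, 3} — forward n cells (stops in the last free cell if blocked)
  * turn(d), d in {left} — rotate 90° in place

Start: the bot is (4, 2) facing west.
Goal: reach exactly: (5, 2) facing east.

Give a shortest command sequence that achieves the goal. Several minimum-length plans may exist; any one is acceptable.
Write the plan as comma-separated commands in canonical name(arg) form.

turn(left), turn(left), move(2)

t0: (4, 2) facing west
t=1 turn(left) ⇒ (4, 2) facing south
t=2 turn(left) ⇒ (4, 2) facing east
t=3 move(2) ⇒ (5, 2) facing east
nothing shorter than 3 reaches the goal.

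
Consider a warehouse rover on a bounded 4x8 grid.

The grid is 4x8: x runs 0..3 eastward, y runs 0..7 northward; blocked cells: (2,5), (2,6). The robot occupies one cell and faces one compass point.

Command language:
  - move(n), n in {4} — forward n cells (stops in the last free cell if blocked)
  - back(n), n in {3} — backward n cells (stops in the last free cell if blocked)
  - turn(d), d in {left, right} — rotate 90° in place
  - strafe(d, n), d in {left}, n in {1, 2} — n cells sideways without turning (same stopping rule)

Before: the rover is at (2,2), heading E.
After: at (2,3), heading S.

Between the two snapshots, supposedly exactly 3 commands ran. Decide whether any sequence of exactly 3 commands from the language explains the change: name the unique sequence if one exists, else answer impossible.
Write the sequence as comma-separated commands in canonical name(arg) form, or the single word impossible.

turn(right), move(4), back(3)

key: position moved to (2,3) AND the heading swung to S — translation plus rotation needed
begin: at (2,2), heading E
step 1 (turn(right)): at (2,2), heading S
step 2 (move(4)): at (2,0), heading S
step 3 (back(3)): at (2,3), heading S
no other 3-command option fits: unique.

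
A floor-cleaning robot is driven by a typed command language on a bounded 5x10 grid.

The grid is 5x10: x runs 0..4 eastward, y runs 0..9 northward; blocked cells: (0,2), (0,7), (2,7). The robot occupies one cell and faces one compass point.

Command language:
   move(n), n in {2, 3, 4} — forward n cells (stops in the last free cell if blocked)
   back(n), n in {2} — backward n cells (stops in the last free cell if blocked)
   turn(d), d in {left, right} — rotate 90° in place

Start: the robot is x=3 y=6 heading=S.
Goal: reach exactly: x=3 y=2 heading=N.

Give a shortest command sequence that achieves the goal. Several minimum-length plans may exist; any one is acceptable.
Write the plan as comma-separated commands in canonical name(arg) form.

initial: x=3 y=6 heading=S
step 1 (move(4)): x=3 y=2 heading=S
step 2 (turn(right)): x=3 y=2 heading=W
step 3 (turn(right)): x=3 y=2 heading=N
nothing shorter than 3 reaches the goal.

move(4), turn(right), turn(right)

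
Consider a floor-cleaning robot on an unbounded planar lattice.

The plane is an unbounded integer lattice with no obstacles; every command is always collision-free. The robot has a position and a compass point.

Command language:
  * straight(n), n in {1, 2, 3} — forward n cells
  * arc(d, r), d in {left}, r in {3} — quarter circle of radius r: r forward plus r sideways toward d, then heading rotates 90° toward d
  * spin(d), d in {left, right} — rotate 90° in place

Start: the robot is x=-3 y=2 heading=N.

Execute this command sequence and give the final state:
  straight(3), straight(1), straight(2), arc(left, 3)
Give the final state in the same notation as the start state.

x=-6 y=11 heading=W

initial: x=-3 y=2 heading=N
1. straight(3) → x=-3 y=5 heading=N
2. straight(1) → x=-3 y=6 heading=N
3. straight(2) → x=-3 y=8 heading=N
4. arc(left, 3) → x=-6 y=11 heading=W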